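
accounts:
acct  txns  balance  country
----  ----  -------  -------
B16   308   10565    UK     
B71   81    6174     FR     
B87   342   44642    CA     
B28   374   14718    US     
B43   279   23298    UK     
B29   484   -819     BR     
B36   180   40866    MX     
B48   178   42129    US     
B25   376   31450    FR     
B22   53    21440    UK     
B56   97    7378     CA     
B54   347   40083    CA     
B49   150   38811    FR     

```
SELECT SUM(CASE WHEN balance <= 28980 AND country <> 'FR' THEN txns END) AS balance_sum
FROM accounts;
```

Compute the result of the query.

acct=B16: ✓ → 308
acct=B71: ✗
acct=B87: ✗
acct=B28: ✓ → 374
acct=B43: ✓ → 279
acct=B29: ✓ → 484
acct=B36: ✗
acct=B48: ✗
acct=B25: ✗
acct=B22: ✓ → 53
acct=B56: ✓ → 97
acct=B54: ✗
acct=B49: ✗
balance_sum = 308 + 374 + 279 + 484 + 53 + 97 = 1595

1595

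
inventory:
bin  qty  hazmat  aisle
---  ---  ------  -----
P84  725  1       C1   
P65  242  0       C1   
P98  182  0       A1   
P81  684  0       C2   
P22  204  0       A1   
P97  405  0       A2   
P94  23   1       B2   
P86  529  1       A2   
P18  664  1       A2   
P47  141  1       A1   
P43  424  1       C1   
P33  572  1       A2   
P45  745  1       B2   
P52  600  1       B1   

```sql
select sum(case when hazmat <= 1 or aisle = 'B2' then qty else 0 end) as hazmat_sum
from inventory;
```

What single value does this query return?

bin=P84: ✓ → 725
bin=P65: ✓ → 242
bin=P98: ✓ → 182
bin=P81: ✓ → 684
bin=P22: ✓ → 204
bin=P97: ✓ → 405
bin=P94: ✓ → 23
bin=P86: ✓ → 529
bin=P18: ✓ → 664
bin=P47: ✓ → 141
bin=P43: ✓ → 424
bin=P33: ✓ → 572
bin=P45: ✓ → 745
bin=P52: ✓ → 600
hazmat_sum = 725 + 242 + 182 + 684 + 204 + 405 + 23 + 529 + 664 + 141 + 424 + 572 + 745 + 600 = 6140

6140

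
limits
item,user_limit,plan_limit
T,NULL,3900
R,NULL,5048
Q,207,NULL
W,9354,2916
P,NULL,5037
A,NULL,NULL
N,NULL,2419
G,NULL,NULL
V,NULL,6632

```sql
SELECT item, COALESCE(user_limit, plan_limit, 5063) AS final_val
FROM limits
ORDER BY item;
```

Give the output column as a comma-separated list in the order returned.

5063, 5063, 2419, 5037, 207, 5048, 3900, 6632, 9354

item=A: user_limit=NULL, plan_limit=NULL, → literal 5063 → 5063
item=G: user_limit=NULL, plan_limit=NULL, → literal 5063 → 5063
item=N: user_limit=NULL, plan_limit=2419 → 2419
item=P: user_limit=NULL, plan_limit=5037 → 5037
item=Q: user_limit=207 → 207
item=R: user_limit=NULL, plan_limit=5048 → 5048
item=T: user_limit=NULL, plan_limit=3900 → 3900
item=V: user_limit=NULL, plan_limit=6632 → 6632
item=W: user_limit=9354 → 9354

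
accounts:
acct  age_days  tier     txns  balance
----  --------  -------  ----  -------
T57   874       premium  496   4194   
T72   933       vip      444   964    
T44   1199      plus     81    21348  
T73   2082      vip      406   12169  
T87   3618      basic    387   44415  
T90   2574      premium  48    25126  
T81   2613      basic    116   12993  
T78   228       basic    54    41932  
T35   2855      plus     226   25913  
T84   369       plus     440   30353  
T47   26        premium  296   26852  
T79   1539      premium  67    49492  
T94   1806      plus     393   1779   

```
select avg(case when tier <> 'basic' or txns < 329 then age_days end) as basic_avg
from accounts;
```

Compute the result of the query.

1424.8333333333

acct=T57: ✓ → 874
acct=T72: ✓ → 933
acct=T44: ✓ → 1199
acct=T73: ✓ → 2082
acct=T87: ✗
acct=T90: ✓ → 2574
acct=T81: ✓ → 2613
acct=T78: ✓ → 228
acct=T35: ✓ → 2855
acct=T84: ✓ → 369
acct=T47: ✓ → 26
acct=T79: ✓ → 1539
acct=T94: ✓ → 1806
basic_avg = (874 + 933 + 1199 + 2082 + 2574 + 2613 + 228 + 2855 + 369 + 26 + 1539 + 1806) / 12 = 1424.8333333333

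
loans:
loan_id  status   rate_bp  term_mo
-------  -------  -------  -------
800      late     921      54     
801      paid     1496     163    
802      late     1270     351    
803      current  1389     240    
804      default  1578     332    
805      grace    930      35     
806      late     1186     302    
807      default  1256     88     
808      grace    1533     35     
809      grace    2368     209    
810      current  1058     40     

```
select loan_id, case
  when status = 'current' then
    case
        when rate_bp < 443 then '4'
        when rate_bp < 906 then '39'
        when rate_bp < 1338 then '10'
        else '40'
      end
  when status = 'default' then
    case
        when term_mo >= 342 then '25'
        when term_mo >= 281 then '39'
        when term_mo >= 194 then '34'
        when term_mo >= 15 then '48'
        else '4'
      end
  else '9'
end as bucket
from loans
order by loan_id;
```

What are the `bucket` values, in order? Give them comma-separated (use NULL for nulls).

9, 9, 9, 40, 39, 9, 9, 48, 9, 9, 10

loan_id=800: status='late' → outer ELSE → 9
loan_id=801: status='paid' → outer ELSE → 9
loan_id=802: status='late' → outer ELSE → 9
loan_id=803: status='current' → inner[ELSE] → 40
loan_id=804: status='default' → inner[term_mo >= 281] → 39
loan_id=805: status='grace' → outer ELSE → 9
loan_id=806: status='late' → outer ELSE → 9
loan_id=807: status='default' → inner[term_mo >= 15] → 48
loan_id=808: status='grace' → outer ELSE → 9
loan_id=809: status='grace' → outer ELSE → 9
loan_id=810: status='current' → inner[rate_bp < 1338] → 10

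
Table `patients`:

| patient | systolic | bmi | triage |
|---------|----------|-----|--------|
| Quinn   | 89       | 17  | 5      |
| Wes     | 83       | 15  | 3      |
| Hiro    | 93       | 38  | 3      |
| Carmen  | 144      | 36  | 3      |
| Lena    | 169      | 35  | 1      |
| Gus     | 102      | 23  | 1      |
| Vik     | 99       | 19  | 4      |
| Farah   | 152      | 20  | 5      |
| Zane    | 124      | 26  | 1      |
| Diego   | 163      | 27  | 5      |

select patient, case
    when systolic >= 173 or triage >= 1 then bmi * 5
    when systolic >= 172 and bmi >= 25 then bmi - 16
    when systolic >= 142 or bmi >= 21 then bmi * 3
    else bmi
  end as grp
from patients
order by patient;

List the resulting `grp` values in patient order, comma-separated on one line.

patient=Carmen: systolic >= 173 or triage >= 1 → 180
patient=Diego: systolic >= 173 or triage >= 1 → 135
patient=Farah: systolic >= 173 or triage >= 1 → 100
patient=Gus: systolic >= 173 or triage >= 1 → 115
patient=Hiro: systolic >= 173 or triage >= 1 → 190
patient=Lena: systolic >= 173 or triage >= 1 → 175
patient=Quinn: systolic >= 173 or triage >= 1 → 85
patient=Vik: systolic >= 173 or triage >= 1 → 95
patient=Wes: systolic >= 173 or triage >= 1 → 75
patient=Zane: systolic >= 173 or triage >= 1 → 130

180, 135, 100, 115, 190, 175, 85, 95, 75, 130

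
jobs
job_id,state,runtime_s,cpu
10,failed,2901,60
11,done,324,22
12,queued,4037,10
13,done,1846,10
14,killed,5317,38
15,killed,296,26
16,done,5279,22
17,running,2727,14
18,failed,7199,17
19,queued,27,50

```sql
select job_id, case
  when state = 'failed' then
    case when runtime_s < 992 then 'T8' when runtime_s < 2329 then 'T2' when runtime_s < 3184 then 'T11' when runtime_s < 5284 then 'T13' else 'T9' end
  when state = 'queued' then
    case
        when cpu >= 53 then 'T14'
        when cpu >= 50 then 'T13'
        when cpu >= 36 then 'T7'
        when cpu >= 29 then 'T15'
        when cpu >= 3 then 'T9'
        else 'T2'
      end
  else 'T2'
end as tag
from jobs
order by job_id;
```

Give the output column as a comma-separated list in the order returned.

T11, T2, T9, T2, T2, T2, T2, T2, T9, T13

job_id=10: state='failed' → inner[runtime_s < 3184] → T11
job_id=11: state='done' → outer ELSE → T2
job_id=12: state='queued' → inner[cpu >= 3] → T9
job_id=13: state='done' → outer ELSE → T2
job_id=14: state='killed' → outer ELSE → T2
job_id=15: state='killed' → outer ELSE → T2
job_id=16: state='done' → outer ELSE → T2
job_id=17: state='running' → outer ELSE → T2
job_id=18: state='failed' → inner[ELSE] → T9
job_id=19: state='queued' → inner[cpu >= 50] → T13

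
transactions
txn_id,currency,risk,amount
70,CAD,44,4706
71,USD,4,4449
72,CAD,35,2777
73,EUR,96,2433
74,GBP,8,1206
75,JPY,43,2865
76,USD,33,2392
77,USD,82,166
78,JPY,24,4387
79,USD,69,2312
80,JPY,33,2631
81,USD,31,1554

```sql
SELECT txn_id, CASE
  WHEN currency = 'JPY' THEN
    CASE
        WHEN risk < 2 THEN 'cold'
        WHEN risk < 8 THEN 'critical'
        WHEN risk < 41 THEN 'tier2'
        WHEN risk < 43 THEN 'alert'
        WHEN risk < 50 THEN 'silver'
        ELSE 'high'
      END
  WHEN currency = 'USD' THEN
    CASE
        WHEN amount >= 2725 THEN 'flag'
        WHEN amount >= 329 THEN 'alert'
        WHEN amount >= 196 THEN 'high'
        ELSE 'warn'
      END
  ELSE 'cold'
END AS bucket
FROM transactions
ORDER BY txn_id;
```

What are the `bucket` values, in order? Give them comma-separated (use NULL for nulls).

txn_id=70: currency='CAD' → outer ELSE → cold
txn_id=71: currency='USD' → inner[amount >= 2725] → flag
txn_id=72: currency='CAD' → outer ELSE → cold
txn_id=73: currency='EUR' → outer ELSE → cold
txn_id=74: currency='GBP' → outer ELSE → cold
txn_id=75: currency='JPY' → inner[risk < 50] → silver
txn_id=76: currency='USD' → inner[amount >= 329] → alert
txn_id=77: currency='USD' → inner[ELSE] → warn
txn_id=78: currency='JPY' → inner[risk < 41] → tier2
txn_id=79: currency='USD' → inner[amount >= 329] → alert
txn_id=80: currency='JPY' → inner[risk < 41] → tier2
txn_id=81: currency='USD' → inner[amount >= 329] → alert

cold, flag, cold, cold, cold, silver, alert, warn, tier2, alert, tier2, alert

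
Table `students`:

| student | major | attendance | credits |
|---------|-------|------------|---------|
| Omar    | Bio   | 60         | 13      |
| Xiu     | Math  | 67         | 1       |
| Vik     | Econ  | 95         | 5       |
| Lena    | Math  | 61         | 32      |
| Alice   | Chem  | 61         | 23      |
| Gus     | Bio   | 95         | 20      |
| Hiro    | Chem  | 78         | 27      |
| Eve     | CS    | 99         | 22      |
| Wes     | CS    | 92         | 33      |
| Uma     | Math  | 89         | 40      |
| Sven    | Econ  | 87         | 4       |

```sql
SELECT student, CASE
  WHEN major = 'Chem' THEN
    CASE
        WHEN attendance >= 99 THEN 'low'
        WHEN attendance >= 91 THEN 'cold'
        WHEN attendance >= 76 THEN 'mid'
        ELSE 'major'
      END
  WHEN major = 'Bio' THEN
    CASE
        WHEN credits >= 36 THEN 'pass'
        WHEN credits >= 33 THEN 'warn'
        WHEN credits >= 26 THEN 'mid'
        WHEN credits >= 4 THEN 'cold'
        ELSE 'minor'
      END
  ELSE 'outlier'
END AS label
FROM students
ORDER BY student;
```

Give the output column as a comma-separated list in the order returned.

major, outlier, cold, mid, outlier, cold, outlier, outlier, outlier, outlier, outlier

student=Alice: major='Chem' → inner[ELSE] → major
student=Eve: major='CS' → outer ELSE → outlier
student=Gus: major='Bio' → inner[credits >= 4] → cold
student=Hiro: major='Chem' → inner[attendance >= 76] → mid
student=Lena: major='Math' → outer ELSE → outlier
student=Omar: major='Bio' → inner[credits >= 4] → cold
student=Sven: major='Econ' → outer ELSE → outlier
student=Uma: major='Math' → outer ELSE → outlier
student=Vik: major='Econ' → outer ELSE → outlier
student=Wes: major='CS' → outer ELSE → outlier
student=Xiu: major='Math' → outer ELSE → outlier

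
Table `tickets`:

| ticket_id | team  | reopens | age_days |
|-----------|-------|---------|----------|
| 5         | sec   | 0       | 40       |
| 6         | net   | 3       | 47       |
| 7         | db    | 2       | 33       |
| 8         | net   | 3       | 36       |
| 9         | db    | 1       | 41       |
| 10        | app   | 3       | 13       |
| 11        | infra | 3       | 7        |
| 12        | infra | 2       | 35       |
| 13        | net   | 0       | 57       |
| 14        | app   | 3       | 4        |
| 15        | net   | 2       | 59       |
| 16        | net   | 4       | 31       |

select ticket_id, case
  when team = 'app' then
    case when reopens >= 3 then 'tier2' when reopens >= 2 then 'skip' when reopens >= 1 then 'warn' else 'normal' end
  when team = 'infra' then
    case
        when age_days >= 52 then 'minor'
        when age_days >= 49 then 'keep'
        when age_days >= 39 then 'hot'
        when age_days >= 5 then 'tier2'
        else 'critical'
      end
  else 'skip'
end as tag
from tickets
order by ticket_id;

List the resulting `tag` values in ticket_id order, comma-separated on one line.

ticket_id=5: team='sec' → outer ELSE → skip
ticket_id=6: team='net' → outer ELSE → skip
ticket_id=7: team='db' → outer ELSE → skip
ticket_id=8: team='net' → outer ELSE → skip
ticket_id=9: team='db' → outer ELSE → skip
ticket_id=10: team='app' → inner[reopens >= 3] → tier2
ticket_id=11: team='infra' → inner[age_days >= 5] → tier2
ticket_id=12: team='infra' → inner[age_days >= 5] → tier2
ticket_id=13: team='net' → outer ELSE → skip
ticket_id=14: team='app' → inner[reopens >= 3] → tier2
ticket_id=15: team='net' → outer ELSE → skip
ticket_id=16: team='net' → outer ELSE → skip

skip, skip, skip, skip, skip, tier2, tier2, tier2, skip, tier2, skip, skip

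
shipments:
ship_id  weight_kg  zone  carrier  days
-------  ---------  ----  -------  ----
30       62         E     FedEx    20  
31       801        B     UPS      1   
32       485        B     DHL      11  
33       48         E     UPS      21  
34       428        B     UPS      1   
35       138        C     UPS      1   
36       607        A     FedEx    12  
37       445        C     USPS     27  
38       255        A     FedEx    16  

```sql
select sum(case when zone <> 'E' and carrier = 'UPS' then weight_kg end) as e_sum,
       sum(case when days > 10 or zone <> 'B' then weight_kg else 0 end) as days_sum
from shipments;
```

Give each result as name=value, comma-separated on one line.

e_sum=1367, days_sum=2040

[e_sum: zone <> 'E' and carrier = 'UPS']
ship_id=30: ✗
ship_id=31: ✓ → 801
ship_id=32: ✗
ship_id=33: ✗
ship_id=34: ✓ → 428
ship_id=35: ✓ → 138
ship_id=36: ✗
ship_id=37: ✗
ship_id=38: ✗
e_sum = 801 + 428 + 138 = 1367
—
[days_sum: days > 10 or zone <> 'B']
ship_id=30: ✓ → 62
ship_id=31: ✗
ship_id=32: ✓ → 485
ship_id=33: ✓ → 48
ship_id=34: ✗
ship_id=35: ✓ → 138
ship_id=36: ✓ → 607
ship_id=37: ✓ → 445
ship_id=38: ✓ → 255
days_sum = 62 + 485 + 48 + 138 + 607 + 445 + 255 = 2040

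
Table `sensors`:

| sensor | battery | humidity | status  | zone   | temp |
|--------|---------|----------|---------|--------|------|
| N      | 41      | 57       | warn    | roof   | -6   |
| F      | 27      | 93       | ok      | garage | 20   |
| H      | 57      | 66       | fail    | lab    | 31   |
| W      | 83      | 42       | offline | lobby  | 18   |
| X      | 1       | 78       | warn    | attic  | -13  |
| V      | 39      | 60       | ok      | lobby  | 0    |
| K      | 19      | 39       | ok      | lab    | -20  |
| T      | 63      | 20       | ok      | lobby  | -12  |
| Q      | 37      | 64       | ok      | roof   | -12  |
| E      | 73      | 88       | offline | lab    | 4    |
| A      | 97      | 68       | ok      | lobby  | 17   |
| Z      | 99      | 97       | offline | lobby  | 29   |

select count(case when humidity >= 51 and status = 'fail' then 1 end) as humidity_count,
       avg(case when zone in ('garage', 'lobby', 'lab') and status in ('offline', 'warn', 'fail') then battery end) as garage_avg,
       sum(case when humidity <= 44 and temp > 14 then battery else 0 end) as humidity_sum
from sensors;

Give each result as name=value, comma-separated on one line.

humidity_count=1, garage_avg=78, humidity_sum=83

[humidity_count: humidity >= 51 and status = 'fail']
sensor=N: ✗
sensor=F: ✗
sensor=H: ✓ → 1
sensor=W: ✗
sensor=X: ✗
sensor=V: ✗
sensor=K: ✗
sensor=T: ✗
sensor=Q: ✗
sensor=E: ✗
sensor=A: ✗
sensor=Z: ✗
humidity_count = COUNT(1) = 1
—
[garage_avg: zone in ('garage', 'lobby', 'lab') and status in ('offline', 'warn', 'fail')]
sensor=N: ✗
sensor=F: ✗
sensor=H: ✓ → 57
sensor=W: ✓ → 83
sensor=X: ✗
sensor=V: ✗
sensor=K: ✗
sensor=T: ✗
sensor=Q: ✗
sensor=E: ✓ → 73
sensor=A: ✗
sensor=Z: ✓ → 99
garage_avg = (57 + 83 + 73 + 99) / 4 = 78
—
[humidity_sum: humidity <= 44 and temp > 14]
sensor=N: ✗
sensor=F: ✗
sensor=H: ✗
sensor=W: ✓ → 83
sensor=X: ✗
sensor=V: ✗
sensor=K: ✗
sensor=T: ✗
sensor=Q: ✗
sensor=E: ✗
sensor=A: ✗
sensor=Z: ✗
humidity_sum = 83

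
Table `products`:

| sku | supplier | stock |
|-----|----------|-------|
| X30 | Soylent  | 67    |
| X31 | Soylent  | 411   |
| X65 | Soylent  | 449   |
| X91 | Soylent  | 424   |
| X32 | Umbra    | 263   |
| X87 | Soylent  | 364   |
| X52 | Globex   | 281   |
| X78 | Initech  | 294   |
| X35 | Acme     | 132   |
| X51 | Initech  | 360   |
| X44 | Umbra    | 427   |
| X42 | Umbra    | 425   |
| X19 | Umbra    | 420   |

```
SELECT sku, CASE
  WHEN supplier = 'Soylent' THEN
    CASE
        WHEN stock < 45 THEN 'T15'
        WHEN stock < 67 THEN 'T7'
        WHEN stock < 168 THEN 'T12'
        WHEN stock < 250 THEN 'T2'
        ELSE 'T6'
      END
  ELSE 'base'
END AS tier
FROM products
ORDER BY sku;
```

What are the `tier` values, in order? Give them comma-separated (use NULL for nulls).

sku=X19: supplier='Umbra' → outer ELSE → base
sku=X30: supplier='Soylent' → inner[stock < 168] → T12
sku=X31: supplier='Soylent' → inner[ELSE] → T6
sku=X32: supplier='Umbra' → outer ELSE → base
sku=X35: supplier='Acme' → outer ELSE → base
sku=X42: supplier='Umbra' → outer ELSE → base
sku=X44: supplier='Umbra' → outer ELSE → base
sku=X51: supplier='Initech' → outer ELSE → base
sku=X52: supplier='Globex' → outer ELSE → base
sku=X65: supplier='Soylent' → inner[ELSE] → T6
sku=X78: supplier='Initech' → outer ELSE → base
sku=X87: supplier='Soylent' → inner[ELSE] → T6
sku=X91: supplier='Soylent' → inner[ELSE] → T6

base, T12, T6, base, base, base, base, base, base, T6, base, T6, T6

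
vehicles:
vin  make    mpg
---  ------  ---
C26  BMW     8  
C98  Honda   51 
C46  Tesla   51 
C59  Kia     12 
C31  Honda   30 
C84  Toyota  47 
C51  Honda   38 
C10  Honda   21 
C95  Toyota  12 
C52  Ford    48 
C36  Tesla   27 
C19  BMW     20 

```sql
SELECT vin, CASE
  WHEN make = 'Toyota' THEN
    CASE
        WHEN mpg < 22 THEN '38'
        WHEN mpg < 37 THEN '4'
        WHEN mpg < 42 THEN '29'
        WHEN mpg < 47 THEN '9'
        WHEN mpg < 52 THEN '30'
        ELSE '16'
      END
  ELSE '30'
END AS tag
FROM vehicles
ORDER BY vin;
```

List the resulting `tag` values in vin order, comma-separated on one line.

30, 30, 30, 30, 30, 30, 30, 30, 30, 30, 38, 30

vin=C10: make='Honda' → outer ELSE → 30
vin=C19: make='BMW' → outer ELSE → 30
vin=C26: make='BMW' → outer ELSE → 30
vin=C31: make='Honda' → outer ELSE → 30
vin=C36: make='Tesla' → outer ELSE → 30
vin=C46: make='Tesla' → outer ELSE → 30
vin=C51: make='Honda' → outer ELSE → 30
vin=C52: make='Ford' → outer ELSE → 30
vin=C59: make='Kia' → outer ELSE → 30
vin=C84: make='Toyota' → inner[mpg < 52] → 30
vin=C95: make='Toyota' → inner[mpg < 22] → 38
vin=C98: make='Honda' → outer ELSE → 30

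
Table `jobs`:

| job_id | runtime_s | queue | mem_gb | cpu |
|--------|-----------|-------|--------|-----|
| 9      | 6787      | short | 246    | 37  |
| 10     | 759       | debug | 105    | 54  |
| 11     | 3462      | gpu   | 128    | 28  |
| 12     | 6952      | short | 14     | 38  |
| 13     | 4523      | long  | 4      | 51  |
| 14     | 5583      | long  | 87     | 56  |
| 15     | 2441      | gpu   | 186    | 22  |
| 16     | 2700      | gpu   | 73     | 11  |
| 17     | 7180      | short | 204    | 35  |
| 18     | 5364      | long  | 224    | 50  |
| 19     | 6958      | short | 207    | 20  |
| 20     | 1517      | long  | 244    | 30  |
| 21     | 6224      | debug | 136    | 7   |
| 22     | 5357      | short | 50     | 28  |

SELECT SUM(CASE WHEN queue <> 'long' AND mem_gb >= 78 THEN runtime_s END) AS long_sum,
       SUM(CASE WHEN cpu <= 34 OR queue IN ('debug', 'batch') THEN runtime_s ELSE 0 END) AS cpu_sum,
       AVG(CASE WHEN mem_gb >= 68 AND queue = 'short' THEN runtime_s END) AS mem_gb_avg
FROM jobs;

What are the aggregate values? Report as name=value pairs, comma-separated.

[long_sum: queue <> 'long' AND mem_gb >= 78]
job_id=9: ✓ → 6787
job_id=10: ✓ → 759
job_id=11: ✓ → 3462
job_id=12: ✗
job_id=13: ✗
job_id=14: ✗
job_id=15: ✓ → 2441
job_id=16: ✗
job_id=17: ✓ → 7180
job_id=18: ✗
job_id=19: ✓ → 6958
job_id=20: ✗
job_id=21: ✓ → 6224
job_id=22: ✗
long_sum = 6787 + 759 + 3462 + 2441 + 7180 + 6958 + 6224 = 33811
—
[cpu_sum: cpu <= 34 OR queue IN ('debug', 'batch')]
job_id=9: ✗
job_id=10: ✓ → 759
job_id=11: ✓ → 3462
job_id=12: ✗
job_id=13: ✗
job_id=14: ✗
job_id=15: ✓ → 2441
job_id=16: ✓ → 2700
job_id=17: ✗
job_id=18: ✗
job_id=19: ✓ → 6958
job_id=20: ✓ → 1517
job_id=21: ✓ → 6224
job_id=22: ✓ → 5357
cpu_sum = 759 + 3462 + 2441 + 2700 + 6958 + 1517 + 6224 + 5357 = 29418
—
[mem_gb_avg: mem_gb >= 68 AND queue = 'short']
job_id=9: ✓ → 6787
job_id=10: ✗
job_id=11: ✗
job_id=12: ✗
job_id=13: ✗
job_id=14: ✗
job_id=15: ✗
job_id=16: ✗
job_id=17: ✓ → 7180
job_id=18: ✗
job_id=19: ✓ → 6958
job_id=20: ✗
job_id=21: ✗
job_id=22: ✗
mem_gb_avg = (6787 + 7180 + 6958) / 3 = 6975

long_sum=33811, cpu_sum=29418, mem_gb_avg=6975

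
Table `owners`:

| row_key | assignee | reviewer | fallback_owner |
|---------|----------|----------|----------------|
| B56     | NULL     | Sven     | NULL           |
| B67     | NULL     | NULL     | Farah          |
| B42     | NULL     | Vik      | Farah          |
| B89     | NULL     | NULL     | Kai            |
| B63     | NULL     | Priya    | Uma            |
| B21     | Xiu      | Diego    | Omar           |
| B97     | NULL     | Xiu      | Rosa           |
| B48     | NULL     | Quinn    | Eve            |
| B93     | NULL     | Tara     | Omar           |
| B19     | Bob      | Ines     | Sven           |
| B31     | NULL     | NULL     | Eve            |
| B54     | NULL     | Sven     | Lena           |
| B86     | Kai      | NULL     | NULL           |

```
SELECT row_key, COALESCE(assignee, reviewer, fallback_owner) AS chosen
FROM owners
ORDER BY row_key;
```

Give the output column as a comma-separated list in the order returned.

Bob, Xiu, Eve, Vik, Quinn, Sven, Sven, Priya, Farah, Kai, Kai, Tara, Xiu

row_key=B19: assignee=Bob → Bob
row_key=B21: assignee=Xiu → Xiu
row_key=B31: assignee=NULL, reviewer=NULL, fallback_owner=Eve → Eve
row_key=B42: assignee=NULL, reviewer=Vik → Vik
row_key=B48: assignee=NULL, reviewer=Quinn → Quinn
row_key=B54: assignee=NULL, reviewer=Sven → Sven
row_key=B56: assignee=NULL, reviewer=Sven → Sven
row_key=B63: assignee=NULL, reviewer=Priya → Priya
row_key=B67: assignee=NULL, reviewer=NULL, fallback_owner=Farah → Farah
row_key=B86: assignee=Kai → Kai
row_key=B89: assignee=NULL, reviewer=NULL, fallback_owner=Kai → Kai
row_key=B93: assignee=NULL, reviewer=Tara → Tara
row_key=B97: assignee=NULL, reviewer=Xiu → Xiu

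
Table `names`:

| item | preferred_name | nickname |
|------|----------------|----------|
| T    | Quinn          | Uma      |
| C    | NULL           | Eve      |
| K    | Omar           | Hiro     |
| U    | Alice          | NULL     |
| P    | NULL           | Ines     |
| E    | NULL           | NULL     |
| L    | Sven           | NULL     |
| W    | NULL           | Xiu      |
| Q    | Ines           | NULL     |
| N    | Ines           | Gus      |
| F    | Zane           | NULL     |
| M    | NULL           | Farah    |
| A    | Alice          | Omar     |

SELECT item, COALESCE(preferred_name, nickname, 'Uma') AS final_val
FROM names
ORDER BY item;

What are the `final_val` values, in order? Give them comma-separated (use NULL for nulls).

item=A: preferred_name=Alice → Alice
item=C: preferred_name=NULL, nickname=Eve → Eve
item=E: preferred_name=NULL, nickname=NULL, → literal Uma → Uma
item=F: preferred_name=Zane → Zane
item=K: preferred_name=Omar → Omar
item=L: preferred_name=Sven → Sven
item=M: preferred_name=NULL, nickname=Farah → Farah
item=N: preferred_name=Ines → Ines
item=P: preferred_name=NULL, nickname=Ines → Ines
item=Q: preferred_name=Ines → Ines
item=T: preferred_name=Quinn → Quinn
item=U: preferred_name=Alice → Alice
item=W: preferred_name=NULL, nickname=Xiu → Xiu

Alice, Eve, Uma, Zane, Omar, Sven, Farah, Ines, Ines, Ines, Quinn, Alice, Xiu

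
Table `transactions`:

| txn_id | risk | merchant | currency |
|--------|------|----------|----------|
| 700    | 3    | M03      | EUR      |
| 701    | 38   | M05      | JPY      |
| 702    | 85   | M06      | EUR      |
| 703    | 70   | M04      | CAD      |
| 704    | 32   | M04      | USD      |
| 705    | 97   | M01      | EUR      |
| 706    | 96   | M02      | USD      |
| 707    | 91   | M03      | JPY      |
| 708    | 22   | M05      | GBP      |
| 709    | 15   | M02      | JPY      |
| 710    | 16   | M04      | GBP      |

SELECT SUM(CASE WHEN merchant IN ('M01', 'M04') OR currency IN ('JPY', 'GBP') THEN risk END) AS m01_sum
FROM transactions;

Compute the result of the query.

txn_id=700: ✗
txn_id=701: ✓ → 38
txn_id=702: ✗
txn_id=703: ✓ → 70
txn_id=704: ✓ → 32
txn_id=705: ✓ → 97
txn_id=706: ✗
txn_id=707: ✓ → 91
txn_id=708: ✓ → 22
txn_id=709: ✓ → 15
txn_id=710: ✓ → 16
m01_sum = 38 + 70 + 32 + 97 + 91 + 22 + 15 + 16 = 381

381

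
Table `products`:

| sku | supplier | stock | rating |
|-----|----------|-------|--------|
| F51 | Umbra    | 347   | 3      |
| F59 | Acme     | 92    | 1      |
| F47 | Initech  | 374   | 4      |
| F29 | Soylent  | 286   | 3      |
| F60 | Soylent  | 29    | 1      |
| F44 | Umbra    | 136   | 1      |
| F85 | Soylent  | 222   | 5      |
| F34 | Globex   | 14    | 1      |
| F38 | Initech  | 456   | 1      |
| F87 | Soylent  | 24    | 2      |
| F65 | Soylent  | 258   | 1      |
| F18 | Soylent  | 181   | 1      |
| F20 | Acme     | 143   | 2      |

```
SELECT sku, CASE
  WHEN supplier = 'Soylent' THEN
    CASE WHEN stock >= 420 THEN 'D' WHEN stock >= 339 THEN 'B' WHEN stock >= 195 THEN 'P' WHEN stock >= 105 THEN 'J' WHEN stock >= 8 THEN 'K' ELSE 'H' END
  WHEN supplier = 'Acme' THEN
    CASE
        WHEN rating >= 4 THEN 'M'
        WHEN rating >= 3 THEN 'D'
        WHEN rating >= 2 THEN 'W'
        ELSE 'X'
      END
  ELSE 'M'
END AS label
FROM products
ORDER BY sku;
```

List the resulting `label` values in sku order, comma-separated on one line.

J, W, P, M, M, M, M, M, X, K, P, P, K

sku=F18: supplier='Soylent' → inner[stock >= 105] → J
sku=F20: supplier='Acme' → inner[rating >= 2] → W
sku=F29: supplier='Soylent' → inner[stock >= 195] → P
sku=F34: supplier='Globex' → outer ELSE → M
sku=F38: supplier='Initech' → outer ELSE → M
sku=F44: supplier='Umbra' → outer ELSE → M
sku=F47: supplier='Initech' → outer ELSE → M
sku=F51: supplier='Umbra' → outer ELSE → M
sku=F59: supplier='Acme' → inner[ELSE] → X
sku=F60: supplier='Soylent' → inner[stock >= 8] → K
sku=F65: supplier='Soylent' → inner[stock >= 195] → P
sku=F85: supplier='Soylent' → inner[stock >= 195] → P
sku=F87: supplier='Soylent' → inner[stock >= 8] → K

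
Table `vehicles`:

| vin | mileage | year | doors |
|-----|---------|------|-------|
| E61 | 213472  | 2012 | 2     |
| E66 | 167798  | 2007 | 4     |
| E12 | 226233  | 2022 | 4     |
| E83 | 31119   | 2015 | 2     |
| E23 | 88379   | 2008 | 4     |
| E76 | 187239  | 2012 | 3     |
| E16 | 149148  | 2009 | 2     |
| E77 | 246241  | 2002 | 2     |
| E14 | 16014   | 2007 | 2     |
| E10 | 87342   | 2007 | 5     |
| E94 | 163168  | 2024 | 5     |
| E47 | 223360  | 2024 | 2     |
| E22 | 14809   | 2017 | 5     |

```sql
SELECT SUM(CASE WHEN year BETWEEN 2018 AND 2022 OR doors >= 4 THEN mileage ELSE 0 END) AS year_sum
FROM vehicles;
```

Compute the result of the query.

vin=E61: ✗
vin=E66: ✓ → 167798
vin=E12: ✓ → 226233
vin=E83: ✗
vin=E23: ✓ → 88379
vin=E76: ✗
vin=E16: ✗
vin=E77: ✗
vin=E14: ✗
vin=E10: ✓ → 87342
vin=E94: ✓ → 163168
vin=E47: ✗
vin=E22: ✓ → 14809
year_sum = 167798 + 226233 + 88379 + 87342 + 163168 + 14809 = 747729

747729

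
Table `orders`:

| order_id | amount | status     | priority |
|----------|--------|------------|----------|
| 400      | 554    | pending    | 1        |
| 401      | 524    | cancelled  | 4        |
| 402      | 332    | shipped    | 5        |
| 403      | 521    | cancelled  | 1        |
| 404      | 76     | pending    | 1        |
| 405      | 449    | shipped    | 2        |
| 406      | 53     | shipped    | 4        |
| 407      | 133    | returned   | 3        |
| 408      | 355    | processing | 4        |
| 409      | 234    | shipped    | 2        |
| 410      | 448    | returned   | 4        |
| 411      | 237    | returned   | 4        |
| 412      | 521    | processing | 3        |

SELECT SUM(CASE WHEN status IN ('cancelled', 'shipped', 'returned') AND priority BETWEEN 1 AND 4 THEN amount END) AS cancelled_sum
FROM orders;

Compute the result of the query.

2599

order_id=400: ✗
order_id=401: ✓ → 524
order_id=402: ✗
order_id=403: ✓ → 521
order_id=404: ✗
order_id=405: ✓ → 449
order_id=406: ✓ → 53
order_id=407: ✓ → 133
order_id=408: ✗
order_id=409: ✓ → 234
order_id=410: ✓ → 448
order_id=411: ✓ → 237
order_id=412: ✗
cancelled_sum = 524 + 521 + 449 + 53 + 133 + 234 + 448 + 237 = 2599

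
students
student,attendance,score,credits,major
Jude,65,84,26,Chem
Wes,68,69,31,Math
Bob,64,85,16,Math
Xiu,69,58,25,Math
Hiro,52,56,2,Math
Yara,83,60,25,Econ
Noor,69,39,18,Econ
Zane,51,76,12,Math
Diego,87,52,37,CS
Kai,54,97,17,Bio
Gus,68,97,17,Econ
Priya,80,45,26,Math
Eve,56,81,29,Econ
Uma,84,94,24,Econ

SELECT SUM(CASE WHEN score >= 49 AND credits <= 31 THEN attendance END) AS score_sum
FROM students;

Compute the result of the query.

714

student=Jude: ✓ → 65
student=Wes: ✓ → 68
student=Bob: ✓ → 64
student=Xiu: ✓ → 69
student=Hiro: ✓ → 52
student=Yara: ✓ → 83
student=Noor: ✗
student=Zane: ✓ → 51
student=Diego: ✗
student=Kai: ✓ → 54
student=Gus: ✓ → 68
student=Priya: ✗
student=Eve: ✓ → 56
student=Uma: ✓ → 84
score_sum = 65 + 68 + 64 + 69 + 52 + 83 + 51 + 54 + 68 + 56 + 84 = 714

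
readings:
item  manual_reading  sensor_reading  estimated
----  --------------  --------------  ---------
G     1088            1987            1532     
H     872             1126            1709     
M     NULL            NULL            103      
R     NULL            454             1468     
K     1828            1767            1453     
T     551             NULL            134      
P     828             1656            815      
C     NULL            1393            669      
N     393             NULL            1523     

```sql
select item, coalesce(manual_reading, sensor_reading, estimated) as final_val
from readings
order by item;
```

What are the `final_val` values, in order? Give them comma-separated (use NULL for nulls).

item=C: manual_reading=NULL, sensor_reading=1393 → 1393
item=G: manual_reading=1088 → 1088
item=H: manual_reading=872 → 872
item=K: manual_reading=1828 → 1828
item=M: manual_reading=NULL, sensor_reading=NULL, estimated=103 → 103
item=N: manual_reading=393 → 393
item=P: manual_reading=828 → 828
item=R: manual_reading=NULL, sensor_reading=454 → 454
item=T: manual_reading=551 → 551

1393, 1088, 872, 1828, 103, 393, 828, 454, 551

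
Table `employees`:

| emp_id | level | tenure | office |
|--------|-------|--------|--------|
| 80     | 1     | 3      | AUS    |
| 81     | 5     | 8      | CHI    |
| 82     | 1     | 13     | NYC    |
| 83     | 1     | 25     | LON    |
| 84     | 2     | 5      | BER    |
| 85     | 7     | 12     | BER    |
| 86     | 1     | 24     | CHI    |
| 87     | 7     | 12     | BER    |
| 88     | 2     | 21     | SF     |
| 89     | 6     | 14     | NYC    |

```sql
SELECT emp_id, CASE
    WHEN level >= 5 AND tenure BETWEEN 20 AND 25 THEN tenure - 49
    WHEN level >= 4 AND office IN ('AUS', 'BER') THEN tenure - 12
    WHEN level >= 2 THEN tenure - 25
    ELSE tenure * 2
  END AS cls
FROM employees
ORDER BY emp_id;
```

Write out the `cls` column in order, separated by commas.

emp_id=80: ELSE → 6
emp_id=81: level >= 2 → -17
emp_id=82: ELSE → 26
emp_id=83: ELSE → 50
emp_id=84: level >= 2 → -20
emp_id=85: level >= 4 AND office IN ('AUS', 'BER') → 0
emp_id=86: ELSE → 48
emp_id=87: level >= 4 AND office IN ('AUS', 'BER') → 0
emp_id=88: level >= 2 → -4
emp_id=89: level >= 2 → -11

6, -17, 26, 50, -20, 0, 48, 0, -4, -11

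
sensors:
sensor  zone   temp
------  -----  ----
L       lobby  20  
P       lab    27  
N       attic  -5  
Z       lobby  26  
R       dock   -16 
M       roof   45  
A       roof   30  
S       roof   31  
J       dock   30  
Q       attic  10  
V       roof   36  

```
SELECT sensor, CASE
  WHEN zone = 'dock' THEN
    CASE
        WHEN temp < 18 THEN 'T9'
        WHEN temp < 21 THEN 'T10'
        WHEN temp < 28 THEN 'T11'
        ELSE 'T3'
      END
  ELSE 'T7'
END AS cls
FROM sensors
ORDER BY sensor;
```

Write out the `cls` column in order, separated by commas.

T7, T3, T7, T7, T7, T7, T7, T9, T7, T7, T7

sensor=A: zone='roof' → outer ELSE → T7
sensor=J: zone='dock' → inner[ELSE] → T3
sensor=L: zone='lobby' → outer ELSE → T7
sensor=M: zone='roof' → outer ELSE → T7
sensor=N: zone='attic' → outer ELSE → T7
sensor=P: zone='lab' → outer ELSE → T7
sensor=Q: zone='attic' → outer ELSE → T7
sensor=R: zone='dock' → inner[temp < 18] → T9
sensor=S: zone='roof' → outer ELSE → T7
sensor=V: zone='roof' → outer ELSE → T7
sensor=Z: zone='lobby' → outer ELSE → T7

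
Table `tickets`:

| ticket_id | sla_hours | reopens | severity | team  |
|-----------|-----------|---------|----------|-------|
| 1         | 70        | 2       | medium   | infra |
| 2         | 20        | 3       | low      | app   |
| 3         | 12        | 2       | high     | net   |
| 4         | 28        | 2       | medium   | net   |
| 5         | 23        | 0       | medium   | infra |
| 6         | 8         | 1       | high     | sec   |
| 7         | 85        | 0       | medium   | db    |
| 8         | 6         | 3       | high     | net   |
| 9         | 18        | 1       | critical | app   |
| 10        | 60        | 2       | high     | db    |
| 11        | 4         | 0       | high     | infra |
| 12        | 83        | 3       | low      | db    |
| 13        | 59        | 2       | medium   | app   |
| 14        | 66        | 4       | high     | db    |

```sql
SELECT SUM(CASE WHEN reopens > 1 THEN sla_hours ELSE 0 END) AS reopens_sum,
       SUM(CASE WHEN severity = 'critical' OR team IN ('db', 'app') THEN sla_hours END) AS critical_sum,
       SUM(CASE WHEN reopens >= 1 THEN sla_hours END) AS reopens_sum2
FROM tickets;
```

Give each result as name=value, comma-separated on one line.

[reopens_sum: reopens > 1]
ticket_id=1: ✓ → 70
ticket_id=2: ✓ → 20
ticket_id=3: ✓ → 12
ticket_id=4: ✓ → 28
ticket_id=5: ✗
ticket_id=6: ✗
ticket_id=7: ✗
ticket_id=8: ✓ → 6
ticket_id=9: ✗
ticket_id=10: ✓ → 60
ticket_id=11: ✗
ticket_id=12: ✓ → 83
ticket_id=13: ✓ → 59
ticket_id=14: ✓ → 66
reopens_sum = 70 + 20 + 12 + 28 + 6 + 60 + 83 + 59 + 66 = 404
—
[critical_sum: severity = 'critical' OR team IN ('db', 'app')]
ticket_id=1: ✗
ticket_id=2: ✓ → 20
ticket_id=3: ✗
ticket_id=4: ✗
ticket_id=5: ✗
ticket_id=6: ✗
ticket_id=7: ✓ → 85
ticket_id=8: ✗
ticket_id=9: ✓ → 18
ticket_id=10: ✓ → 60
ticket_id=11: ✗
ticket_id=12: ✓ → 83
ticket_id=13: ✓ → 59
ticket_id=14: ✓ → 66
critical_sum = 20 + 85 + 18 + 60 + 83 + 59 + 66 = 391
—
[reopens_sum2: reopens >= 1]
ticket_id=1: ✓ → 70
ticket_id=2: ✓ → 20
ticket_id=3: ✓ → 12
ticket_id=4: ✓ → 28
ticket_id=5: ✗
ticket_id=6: ✓ → 8
ticket_id=7: ✗
ticket_id=8: ✓ → 6
ticket_id=9: ✓ → 18
ticket_id=10: ✓ → 60
ticket_id=11: ✗
ticket_id=12: ✓ → 83
ticket_id=13: ✓ → 59
ticket_id=14: ✓ → 66
reopens_sum2 = 70 + 20 + 12 + 28 + 8 + 6 + 18 + 60 + 83 + 59 + 66 = 430

reopens_sum=404, critical_sum=391, reopens_sum2=430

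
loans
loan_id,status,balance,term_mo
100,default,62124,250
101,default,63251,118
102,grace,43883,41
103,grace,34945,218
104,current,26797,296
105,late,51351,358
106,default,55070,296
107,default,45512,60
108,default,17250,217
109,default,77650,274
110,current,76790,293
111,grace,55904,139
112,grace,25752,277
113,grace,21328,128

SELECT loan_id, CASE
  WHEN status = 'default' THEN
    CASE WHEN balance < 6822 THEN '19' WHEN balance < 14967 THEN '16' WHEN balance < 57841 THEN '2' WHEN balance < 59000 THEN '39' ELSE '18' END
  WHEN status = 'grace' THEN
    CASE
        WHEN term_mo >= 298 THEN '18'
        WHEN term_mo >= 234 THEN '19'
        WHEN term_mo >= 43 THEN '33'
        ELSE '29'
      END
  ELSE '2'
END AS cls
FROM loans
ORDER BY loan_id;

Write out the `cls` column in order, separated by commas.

18, 18, 29, 33, 2, 2, 2, 2, 2, 18, 2, 33, 19, 33

loan_id=100: status='default' → inner[ELSE] → 18
loan_id=101: status='default' → inner[ELSE] → 18
loan_id=102: status='grace' → inner[ELSE] → 29
loan_id=103: status='grace' → inner[term_mo >= 43] → 33
loan_id=104: status='current' → outer ELSE → 2
loan_id=105: status='late' → outer ELSE → 2
loan_id=106: status='default' → inner[balance < 57841] → 2
loan_id=107: status='default' → inner[balance < 57841] → 2
loan_id=108: status='default' → inner[balance < 57841] → 2
loan_id=109: status='default' → inner[ELSE] → 18
loan_id=110: status='current' → outer ELSE → 2
loan_id=111: status='grace' → inner[term_mo >= 43] → 33
loan_id=112: status='grace' → inner[term_mo >= 234] → 19
loan_id=113: status='grace' → inner[term_mo >= 43] → 33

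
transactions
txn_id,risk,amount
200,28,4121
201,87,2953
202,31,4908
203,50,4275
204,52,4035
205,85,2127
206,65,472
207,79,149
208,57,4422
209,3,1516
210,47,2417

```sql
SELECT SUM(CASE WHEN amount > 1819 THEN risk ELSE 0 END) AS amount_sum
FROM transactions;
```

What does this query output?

437

txn_id=200: ✓ → 28
txn_id=201: ✓ → 87
txn_id=202: ✓ → 31
txn_id=203: ✓ → 50
txn_id=204: ✓ → 52
txn_id=205: ✓ → 85
txn_id=206: ✗
txn_id=207: ✗
txn_id=208: ✓ → 57
txn_id=209: ✗
txn_id=210: ✓ → 47
amount_sum = 28 + 87 + 31 + 50 + 52 + 85 + 57 + 47 = 437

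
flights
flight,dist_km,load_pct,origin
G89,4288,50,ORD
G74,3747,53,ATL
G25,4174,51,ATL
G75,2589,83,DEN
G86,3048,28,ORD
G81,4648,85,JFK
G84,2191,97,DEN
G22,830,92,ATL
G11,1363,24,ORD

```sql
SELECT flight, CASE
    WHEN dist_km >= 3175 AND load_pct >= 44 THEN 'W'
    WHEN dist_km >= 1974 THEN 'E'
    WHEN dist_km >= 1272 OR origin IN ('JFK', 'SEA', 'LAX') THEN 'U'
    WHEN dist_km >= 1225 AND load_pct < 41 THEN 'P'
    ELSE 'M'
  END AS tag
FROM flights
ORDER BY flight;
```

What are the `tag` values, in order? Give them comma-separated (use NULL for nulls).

flight=G11: dist_km >= 1272 OR origin IN ('JFK', 'SEA', 'LAX') → U
flight=G22: ELSE → M
flight=G25: dist_km >= 3175 AND load_pct >= 44 → W
flight=G74: dist_km >= 3175 AND load_pct >= 44 → W
flight=G75: dist_km >= 1974 → E
flight=G81: dist_km >= 3175 AND load_pct >= 44 → W
flight=G84: dist_km >= 1974 → E
flight=G86: dist_km >= 1974 → E
flight=G89: dist_km >= 3175 AND load_pct >= 44 → W

U, M, W, W, E, W, E, E, W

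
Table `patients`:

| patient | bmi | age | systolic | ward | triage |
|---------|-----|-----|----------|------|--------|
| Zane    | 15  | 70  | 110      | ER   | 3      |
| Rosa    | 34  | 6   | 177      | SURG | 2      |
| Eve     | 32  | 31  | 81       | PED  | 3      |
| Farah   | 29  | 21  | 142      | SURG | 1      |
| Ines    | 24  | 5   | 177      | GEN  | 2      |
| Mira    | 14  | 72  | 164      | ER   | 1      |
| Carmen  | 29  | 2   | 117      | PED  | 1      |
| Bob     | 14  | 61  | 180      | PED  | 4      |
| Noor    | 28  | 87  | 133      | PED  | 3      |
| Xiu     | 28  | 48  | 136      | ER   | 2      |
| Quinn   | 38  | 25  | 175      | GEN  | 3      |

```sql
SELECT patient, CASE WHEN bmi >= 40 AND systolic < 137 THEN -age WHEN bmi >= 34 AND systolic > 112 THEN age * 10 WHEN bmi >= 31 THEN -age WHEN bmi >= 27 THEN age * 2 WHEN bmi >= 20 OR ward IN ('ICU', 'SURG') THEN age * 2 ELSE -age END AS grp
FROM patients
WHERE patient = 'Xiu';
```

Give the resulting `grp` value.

patient = Xiu: bmi=28, age=48, systolic=136, ward=ER, triage=2.
bmi >= 40 AND systolic < 137 → false
bmi >= 34 AND systolic > 112 → false
bmi >= 31 → false
bmi >= 27 → true → 96

96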